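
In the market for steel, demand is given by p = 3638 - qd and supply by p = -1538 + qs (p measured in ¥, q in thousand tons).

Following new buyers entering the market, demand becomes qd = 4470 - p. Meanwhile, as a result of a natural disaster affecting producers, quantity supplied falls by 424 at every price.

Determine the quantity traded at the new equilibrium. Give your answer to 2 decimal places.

Original equilibrium: 3638 - p = p + 1538 gives 2100 = 2p, so p = 1050 and q = 2588.
The new curves are qd = 4470 - p (demand) and qs = p + 1114 (supply).
New equilibrium: 4470 - p = p + 1114 ⇒ 3356 = 2p ⇒ p = 1678, q = 2792.

2792.00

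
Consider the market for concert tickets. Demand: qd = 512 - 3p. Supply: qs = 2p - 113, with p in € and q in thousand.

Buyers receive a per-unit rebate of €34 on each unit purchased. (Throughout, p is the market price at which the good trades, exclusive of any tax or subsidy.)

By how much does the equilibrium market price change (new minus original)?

Before the shock: 512 - 3p = 2p - 113 ⇒ 625 = 5p ⇒ p = 125, q = 137.
Since buyers' out-of-pocket price is the market price minus the rebate, the effective demand curve becomes qd = 614 - 3p.
New equilibrium: 614 - 3p = 2p - 113 ⇒ 727 = 5p ⇒ p = 145.4, q = 177.8.
Δp = 145.4 − 125 = +20.4.

+20.4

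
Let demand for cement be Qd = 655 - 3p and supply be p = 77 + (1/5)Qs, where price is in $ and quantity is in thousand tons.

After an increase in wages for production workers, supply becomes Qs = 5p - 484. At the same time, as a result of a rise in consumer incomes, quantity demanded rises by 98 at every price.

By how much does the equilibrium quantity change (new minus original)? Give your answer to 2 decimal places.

Initially, 655 - 3p = 5p - 385, so 1040 = 8p and p = 130, Q = 265.
The new curves are Qd = 753 - 3p (demand) and Qs = 5p - 484 (supply).
Setting them equal: 753 - 3p = 5p - 484 → 1237 = 8p, so p = 154.625 and Q = 289.125.
ΔQ = 289.125 − 265 = +24.13.

+24.13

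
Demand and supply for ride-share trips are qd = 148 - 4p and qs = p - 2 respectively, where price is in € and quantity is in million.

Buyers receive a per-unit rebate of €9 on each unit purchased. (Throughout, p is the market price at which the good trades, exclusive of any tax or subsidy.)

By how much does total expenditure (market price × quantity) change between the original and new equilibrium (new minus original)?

Solve the original market: 148 - 4p = p - 2, hence p = 30 and q = 28.
Since buyers' out-of-pocket price is the market price minus the rebate, the effective demand curve becomes qd = 184 - 4p.
New equilibrium: 184 - 4p = p - 2 ⇒ 186 = 5p ⇒ p = 37.2, q = 35.2.
Expenditure moves from 30×28 = 840 to 37.2×35.2 = 1309.44; change = +469.44.

+469.44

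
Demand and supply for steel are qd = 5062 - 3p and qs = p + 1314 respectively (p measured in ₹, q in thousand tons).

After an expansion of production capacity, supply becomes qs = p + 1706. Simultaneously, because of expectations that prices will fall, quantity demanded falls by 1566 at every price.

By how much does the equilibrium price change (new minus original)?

-489.5

Initially, 5062 - 3p = p + 1314, so 3748 = 4p and p = 937, q = 2251.
The shock moves the curves to qd = 3496 - 3p and qs = p + 1706.
Setting them equal: 3496 - 3p = p + 1706 → 1790 = 4p, so p = 447.5 and q = 2153.5.
Δp = 447.5 − 937 = -489.5.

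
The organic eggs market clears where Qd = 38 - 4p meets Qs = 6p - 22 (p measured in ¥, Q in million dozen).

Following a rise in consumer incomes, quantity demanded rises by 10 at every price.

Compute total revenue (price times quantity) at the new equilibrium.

Original equilibrium: 38 - 4p = 6p - 22 gives 60 = 10p, so p = 6 and Q = 14.
After the shift, demand is Qd = 48 - 4p and supply is Qs = 6p - 22.
Clearing the new market: 48 - 4p = 6p - 22, so p = 7 and Q = 20.
New expenditure = 7 × 20 = 140.

140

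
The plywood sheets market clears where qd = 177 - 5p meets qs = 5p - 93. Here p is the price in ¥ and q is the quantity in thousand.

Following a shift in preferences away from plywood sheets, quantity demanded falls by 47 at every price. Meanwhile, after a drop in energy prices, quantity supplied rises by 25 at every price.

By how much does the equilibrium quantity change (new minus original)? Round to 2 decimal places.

-11.00

Before the shock: 177 - 5p = 5p - 93 ⇒ 270 = 10p ⇒ p = 27, q = 42.
The shock moves the curves to qd = 130 - 5p and qs = 5p - 68.
Setting them equal: 130 - 5p = 5p - 68 → 198 = 10p, so p = 19.8 and q = 31.
Δq = 31 − 42 = -11.00.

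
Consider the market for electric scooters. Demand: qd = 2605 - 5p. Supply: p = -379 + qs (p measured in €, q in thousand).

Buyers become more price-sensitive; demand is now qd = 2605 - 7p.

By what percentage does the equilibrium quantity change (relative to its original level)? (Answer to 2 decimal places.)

-12.37

Initially, 2605 - 5p = p + 379, so 2226 = 6p and p = 371, q = 750.
After the shift, demand is qd = 2605 - 7p and supply is qs = p + 379.
Clearing the new market: 2605 - 7p = p + 379, so p = 278.25 and q = 657.25.
%Δq = (657.25 − 750) / 750 × 100 = -12.37%.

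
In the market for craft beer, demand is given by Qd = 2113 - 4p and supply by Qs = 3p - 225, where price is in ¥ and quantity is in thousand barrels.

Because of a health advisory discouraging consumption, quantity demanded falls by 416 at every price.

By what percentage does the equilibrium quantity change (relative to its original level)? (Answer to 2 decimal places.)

Solve the original market: 2113 - 4p = 3p - 225, hence p = 334 and Q = 777.
With the change applied: demand Qd = 1697 - 4p, supply Qs = 3p - 225.
Clearing the new market: 1697 - 4p = 3p - 225, so p = 1922/7 ≈ 274.5714 and Q = 4191/7 ≈ 598.7143.
%ΔQ = (598.7143 − 777) / 777 × 100 = -22.95%.

-22.95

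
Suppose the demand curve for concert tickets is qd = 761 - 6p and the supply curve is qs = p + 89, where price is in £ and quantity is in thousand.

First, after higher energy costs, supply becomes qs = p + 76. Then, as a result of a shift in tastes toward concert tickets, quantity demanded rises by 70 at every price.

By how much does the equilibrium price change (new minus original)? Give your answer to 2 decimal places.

+11.86

Solve the original market: 761 - 6p = p + 89, hence p = 96 and q = 185.
The shock moves the curves to qd = 831 - 6p and qs = p + 76.
New equilibrium: 831 - 6p = p + 76 ⇒ 755 = 7p ⇒ p = 755/7 ≈ 107.8571, q = 1287/7 ≈ 183.8571.
Δp = 107.8571 − 96 = +11.86.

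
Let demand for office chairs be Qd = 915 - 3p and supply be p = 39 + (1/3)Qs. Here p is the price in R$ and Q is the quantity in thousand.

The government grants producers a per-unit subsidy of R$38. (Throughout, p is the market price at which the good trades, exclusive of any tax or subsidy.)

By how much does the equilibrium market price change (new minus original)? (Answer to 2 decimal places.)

Initially, 915 - 3p = 3p - 117, so 1032 = 6p and p = 172, Q = 399.
Since sellers receive the price plus the subsidy, the effective supply curve becomes Qs = 3p - 3.
Equate the new curves: 915 - 3p = 3p - 3, giving 918 = 6p, p = 153, Q = 456.
Δp = 153 − 172 = -19.00.

-19.00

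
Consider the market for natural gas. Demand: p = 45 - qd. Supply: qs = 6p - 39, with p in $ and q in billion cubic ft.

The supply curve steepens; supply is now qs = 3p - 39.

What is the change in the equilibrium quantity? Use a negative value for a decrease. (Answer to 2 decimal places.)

-9.00

Original equilibrium: 45 - p = 6p - 39 gives 84 = 7p, so p = 12 and q = 33.
The shock moves the curves to qd = 45 - p and qs = 3p - 39.
Equate the new curves: 45 - p = 3p - 39, giving 84 = 4p, p = 21, q = 24.
Δq = 24 − 33 = -9.00.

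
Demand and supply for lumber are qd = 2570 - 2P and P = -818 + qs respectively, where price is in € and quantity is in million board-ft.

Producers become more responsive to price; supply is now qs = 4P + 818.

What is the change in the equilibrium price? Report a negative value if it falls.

-292

Original equilibrium: 2570 - 2P = P + 818 gives 1752 = 3P, so P = 584 and q = 1402.
With the change applied: demand qd = 2570 - 2P, supply qs = 4P + 818.
New equilibrium: 2570 - 2P = 4P + 818 ⇒ 1752 = 6P ⇒ P = 292, q = 1986.
ΔP = 292 − 584 = -292.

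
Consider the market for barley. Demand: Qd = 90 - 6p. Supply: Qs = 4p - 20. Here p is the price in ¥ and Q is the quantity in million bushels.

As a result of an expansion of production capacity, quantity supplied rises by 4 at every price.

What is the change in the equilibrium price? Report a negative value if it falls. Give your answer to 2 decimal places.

-0.40

Solve the original market: 90 - 6p = 4p - 20, hence p = 11 and Q = 24.
With the change applied: demand Qd = 90 - 6p, supply Qs = 4p - 16.
New equilibrium: 90 - 6p = 4p - 16 ⇒ 106 = 10p ⇒ p = 10.6, Q = 26.4.
Δp = 10.6 − 11 = -0.40.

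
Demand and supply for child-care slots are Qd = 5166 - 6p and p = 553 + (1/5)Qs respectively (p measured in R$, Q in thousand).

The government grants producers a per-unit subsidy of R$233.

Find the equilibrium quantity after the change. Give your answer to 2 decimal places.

Initially, 5166 - 6p = 5p - 2765, so 7931 = 11p and p = 721, Q = 840.
Since sellers receive the price plus the subsidy, the effective supply curve becomes Qs = 5p - 1600.
Clearing the new market: 5166 - 6p = 5p - 1600, so p = 6766/11 ≈ 615.0909 and Q = 16230/11 ≈ 1475.4545.

1475.45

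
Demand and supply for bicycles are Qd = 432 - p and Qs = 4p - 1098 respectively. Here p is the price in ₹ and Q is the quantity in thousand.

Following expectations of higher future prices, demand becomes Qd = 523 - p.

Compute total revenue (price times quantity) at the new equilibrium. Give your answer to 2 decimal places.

64450.96

Solve the original market: 432 - p = 4p - 1098, hence p = 306 and Q = 126.
The new curves are Qd = 523 - p (demand) and Qs = 4p - 1098 (supply).
New equilibrium: 523 - p = 4p - 1098 ⇒ 1621 = 5p ⇒ p = 324.2, Q = 198.8.
New expenditure = 324.2 × 198.8 = 64450.96.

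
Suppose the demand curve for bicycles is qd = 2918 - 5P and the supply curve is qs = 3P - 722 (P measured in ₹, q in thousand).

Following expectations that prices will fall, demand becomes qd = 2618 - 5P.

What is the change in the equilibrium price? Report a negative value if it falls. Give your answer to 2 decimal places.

Before the shock: 2918 - 5P = 3P - 722 ⇒ 3640 = 8P ⇒ P = 455, q = 643.
With the change applied: demand qd = 2618 - 5P, supply qs = 3P - 722.
New equilibrium: 2618 - 5P = 3P - 722 ⇒ 3340 = 8P ⇒ P = 417.5, q = 530.5.
ΔP = 417.5 − 455 = -37.50.

-37.50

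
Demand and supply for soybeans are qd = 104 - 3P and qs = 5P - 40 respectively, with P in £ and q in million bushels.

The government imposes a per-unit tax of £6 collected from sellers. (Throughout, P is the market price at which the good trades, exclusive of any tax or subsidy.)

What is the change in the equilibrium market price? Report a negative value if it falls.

+3.75

Original equilibrium: 104 - 3P = 5P - 40 gives 144 = 8P, so P = 18 and q = 50.
Since sellers keep the price net of the tax, the effective supply curve becomes qs = 5P - 70.
New equilibrium: 104 - 3P = 5P - 70 ⇒ 174 = 8P ⇒ P = 21.75, q = 38.75.
ΔP = 21.75 − 18 = +3.75.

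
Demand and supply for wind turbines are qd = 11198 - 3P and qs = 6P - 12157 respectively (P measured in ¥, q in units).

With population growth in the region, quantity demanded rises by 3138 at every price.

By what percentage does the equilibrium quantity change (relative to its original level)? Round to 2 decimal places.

+61.30

Solve the original market: 11198 - 3P = 6P - 12157, hence P = 2595 and q = 3413.
The shock moves the curves to qd = 14336 - 3P and qs = 6P - 12157.
New equilibrium: 14336 - 3P = 6P - 12157 ⇒ 26493 = 9P ⇒ P = 8831/3 ≈ 2943.6667, q = 5505.
%Δq = (5505 − 3413) / 3413 × 100 = +61.30%.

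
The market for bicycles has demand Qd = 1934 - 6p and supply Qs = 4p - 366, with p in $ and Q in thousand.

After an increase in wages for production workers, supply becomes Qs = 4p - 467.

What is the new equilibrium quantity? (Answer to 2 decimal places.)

Solve the original market: 1934 - 6p = 4p - 366, hence p = 230 and Q = 554.
The shock moves the curves to Qd = 1934 - 6p and Qs = 4p - 467.
Clearing the new market: 1934 - 6p = 4p - 467, so p = 240.1 and Q = 493.4.

493.40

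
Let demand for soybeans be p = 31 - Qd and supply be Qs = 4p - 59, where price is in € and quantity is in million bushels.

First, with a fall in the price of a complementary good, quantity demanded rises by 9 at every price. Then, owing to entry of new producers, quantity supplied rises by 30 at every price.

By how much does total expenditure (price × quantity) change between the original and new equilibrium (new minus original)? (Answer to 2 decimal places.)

+127.56

Solve the original market: 31 - p = 4p - 59, hence p = 18 and Q = 13.
The new curves are Qd = 40 - p (demand) and Qs = 4p - 29 (supply).
Setting them equal: 40 - p = 4p - 29 → 69 = 5p, so p = 13.8 and Q = 26.2.
Expenditure moves from 18×13 = 234 to 13.8×26.2 = 361.56; change = +127.56.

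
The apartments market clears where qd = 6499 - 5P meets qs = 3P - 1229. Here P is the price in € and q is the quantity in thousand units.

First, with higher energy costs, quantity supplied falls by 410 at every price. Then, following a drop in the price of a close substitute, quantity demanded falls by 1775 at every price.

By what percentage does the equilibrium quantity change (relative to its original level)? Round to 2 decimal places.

Initially, 6499 - 5P = 3P - 1229, so 7728 = 8P and P = 966, q = 1669.
The shock moves the curves to qd = 4724 - 5P and qs = 3P - 1639.
Setting them equal: 4724 - 5P = 3P - 1639 → 6363 = 8P, so P = 795.375 and q = 747.125.
%Δq = (747.125 − 1669) / 1669 × 100 = -55.24%.

-55.24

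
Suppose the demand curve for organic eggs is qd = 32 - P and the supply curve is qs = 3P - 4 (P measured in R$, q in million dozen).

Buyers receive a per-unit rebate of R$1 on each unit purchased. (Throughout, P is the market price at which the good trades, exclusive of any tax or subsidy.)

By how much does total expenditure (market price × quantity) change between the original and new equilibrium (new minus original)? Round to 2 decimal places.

Original equilibrium: 32 - P = 3P - 4 gives 36 = 4P, so P = 9 and q = 23.
Since buyers' out-of-pocket price is the market price minus the rebate, the effective demand curve becomes qd = 33 - P.
Clearing the new market: 33 - P = 3P - 4, so P = 9.25 and q = 23.75.
Expenditure moves from 9×23 = 207 to 9.25×23.75 = 219.6875; change = +12.69.

+12.69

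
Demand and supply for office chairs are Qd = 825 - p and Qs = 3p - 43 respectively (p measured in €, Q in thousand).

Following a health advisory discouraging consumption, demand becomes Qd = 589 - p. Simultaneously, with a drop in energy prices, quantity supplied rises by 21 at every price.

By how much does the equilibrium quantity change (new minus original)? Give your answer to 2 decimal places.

-171.75

Solve the original market: 825 - p = 3p - 43, hence p = 217 and Q = 608.
After the shift, demand is Qd = 589 - p and supply is Qs = 3p - 22.
Equate the new curves: 589 - p = 3p - 22, giving 611 = 4p, p = 152.75, Q = 436.25.
ΔQ = 436.25 − 608 = -171.75.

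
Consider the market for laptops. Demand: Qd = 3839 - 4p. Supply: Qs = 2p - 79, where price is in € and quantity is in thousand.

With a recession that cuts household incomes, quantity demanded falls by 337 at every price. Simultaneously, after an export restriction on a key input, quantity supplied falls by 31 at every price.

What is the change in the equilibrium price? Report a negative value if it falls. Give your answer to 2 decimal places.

Solve the original market: 3839 - 4p = 2p - 79, hence p = 653 and Q = 1227.
With the change applied: demand Qd = 3502 - 4p, supply Qs = 2p - 110.
Clearing the new market: 3502 - 4p = 2p - 110, so p = 602 and Q = 1094.
Δp = 602 − 653 = -51.00.

-51.00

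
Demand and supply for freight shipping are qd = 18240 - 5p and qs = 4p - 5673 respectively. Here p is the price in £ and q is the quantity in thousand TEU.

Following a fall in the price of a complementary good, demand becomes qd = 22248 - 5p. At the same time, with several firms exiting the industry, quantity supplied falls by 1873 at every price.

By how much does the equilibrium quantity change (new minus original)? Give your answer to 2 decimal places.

+740.78

Original equilibrium: 18240 - 5p = 4p - 5673 gives 23913 = 9p, so p = 2657 and q = 4955.
After the shift, demand is qd = 22248 - 5p and supply is qs = 4p - 7546.
Equate the new curves: 22248 - 5p = 4p - 7546, giving 29794 = 9p, p = 29794/9 ≈ 3310.4444, q = 51262/9 ≈ 5695.7778.
Δq = 5695.7778 − 4955 = +740.78.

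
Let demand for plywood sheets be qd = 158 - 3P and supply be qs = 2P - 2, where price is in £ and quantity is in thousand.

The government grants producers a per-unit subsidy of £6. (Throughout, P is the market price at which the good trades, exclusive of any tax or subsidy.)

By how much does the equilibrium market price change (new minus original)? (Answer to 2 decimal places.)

Solve the original market: 158 - 3P = 2P - 2, hence P = 32 and q = 62.
Since sellers receive the price plus the subsidy, the effective supply curve becomes qs = 2P + 10.
Setting them equal: 158 - 3P = 2P + 10 → 148 = 5P, so P = 29.6 and q = 69.2.
ΔP = 29.6 − 32 = -2.40.

-2.40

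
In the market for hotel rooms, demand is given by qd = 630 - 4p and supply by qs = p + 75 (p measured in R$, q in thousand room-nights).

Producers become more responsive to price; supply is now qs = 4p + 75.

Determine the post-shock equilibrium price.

Solve the original market: 630 - 4p = p + 75, hence p = 111 and q = 186.
After the shift, demand is qd = 630 - 4p and supply is qs = 4p + 75.
Equate the new curves: 630 - 4p = 4p + 75, giving 555 = 8p, p = 69.375, q = 352.5.

69.375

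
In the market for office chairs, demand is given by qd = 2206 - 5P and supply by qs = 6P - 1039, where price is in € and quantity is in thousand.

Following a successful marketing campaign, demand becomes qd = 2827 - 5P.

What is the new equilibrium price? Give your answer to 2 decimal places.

351.45

Original equilibrium: 2206 - 5P = 6P - 1039 gives 3245 = 11P, so P = 295 and q = 731.
After the shift, demand is qd = 2827 - 5P and supply is qs = 6P - 1039.
Equate the new curves: 2827 - 5P = 6P - 1039, giving 3866 = 11P, P = 3866/11 ≈ 351.4545, q = 11767/11 ≈ 1069.7273.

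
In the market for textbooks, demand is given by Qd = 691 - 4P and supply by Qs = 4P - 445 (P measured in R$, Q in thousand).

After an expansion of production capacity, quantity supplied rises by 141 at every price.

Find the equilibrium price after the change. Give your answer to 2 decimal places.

124.38

Solve the original market: 691 - 4P = 4P - 445, hence P = 142 and Q = 123.
With the change applied: demand Qd = 691 - 4P, supply Qs = 4P - 304.
Clearing the new market: 691 - 4P = 4P - 304, so P = 124.375 and Q = 193.5.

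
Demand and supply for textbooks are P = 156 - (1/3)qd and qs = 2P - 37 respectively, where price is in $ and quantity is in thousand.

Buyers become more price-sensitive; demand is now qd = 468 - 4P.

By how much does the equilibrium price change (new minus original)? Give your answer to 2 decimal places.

-16.83

Solve the original market: 468 - 3P = 2P - 37, hence P = 101 and q = 165.
The shock moves the curves to qd = 468 - 4P and qs = 2P - 37.
New equilibrium: 468 - 4P = 2P - 37 ⇒ 505 = 6P ⇒ P = 505/6 ≈ 84.1667, q = 394/3 ≈ 131.3333.
ΔP = 84.1667 − 101 = -16.83.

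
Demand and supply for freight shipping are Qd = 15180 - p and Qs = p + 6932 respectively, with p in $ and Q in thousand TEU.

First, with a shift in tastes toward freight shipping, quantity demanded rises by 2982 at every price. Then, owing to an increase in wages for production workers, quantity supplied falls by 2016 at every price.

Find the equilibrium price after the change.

Before the shock: 15180 - p = p + 6932 ⇒ 8248 = 2p ⇒ p = 4124, Q = 11056.
The shock moves the curves to Qd = 18162 - p and Qs = p + 4916.
Setting them equal: 18162 - p = p + 4916 → 13246 = 2p, so p = 6623 and Q = 11539.

6623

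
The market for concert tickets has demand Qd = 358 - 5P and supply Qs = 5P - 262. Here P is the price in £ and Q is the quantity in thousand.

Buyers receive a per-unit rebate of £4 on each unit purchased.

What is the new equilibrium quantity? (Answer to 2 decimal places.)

Before the shock: 358 - 5P = 5P - 262 ⇒ 620 = 10P ⇒ P = 62, Q = 48.
Since buyers' out-of-pocket price is the market price minus the rebate, the effective demand curve becomes Qd = 378 - 5P.
Equate the new curves: 378 - 5P = 5P - 262, giving 640 = 10P, P = 64, Q = 58.

58.00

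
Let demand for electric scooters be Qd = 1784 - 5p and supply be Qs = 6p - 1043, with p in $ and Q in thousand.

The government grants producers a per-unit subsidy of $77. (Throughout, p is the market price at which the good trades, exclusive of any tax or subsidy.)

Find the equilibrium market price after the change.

215

Before the shock: 1784 - 5p = 6p - 1043 ⇒ 2827 = 11p ⇒ p = 257, Q = 499.
Since sellers receive the price plus the subsidy, the effective supply curve becomes Qs = 6p - 581.
Clearing the new market: 1784 - 5p = 6p - 581, so p = 215 and Q = 709.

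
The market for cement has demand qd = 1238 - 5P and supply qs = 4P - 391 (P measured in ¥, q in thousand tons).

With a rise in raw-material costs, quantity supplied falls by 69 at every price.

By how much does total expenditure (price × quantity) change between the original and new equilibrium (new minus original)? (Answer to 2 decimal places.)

Before the shock: 1238 - 5P = 4P - 391 ⇒ 1629 = 9P ⇒ P = 181, q = 333.
After the shift, demand is qd = 1238 - 5P and supply is qs = 4P - 460.
Setting them equal: 1238 - 5P = 4P - 460 → 1698 = 9P, so P = 566/3 ≈ 188.6667 and q = 884/3 ≈ 294.6667.
Expenditure moves from 181×333 = 60273 to 188.6667×294.6667 = 55593.7778; change = -4679.22.

-4679.22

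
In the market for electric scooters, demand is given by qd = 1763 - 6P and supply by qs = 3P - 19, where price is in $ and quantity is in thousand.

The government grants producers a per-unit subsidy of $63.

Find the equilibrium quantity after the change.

701

Before the shock: 1763 - 6P = 3P - 19 ⇒ 1782 = 9P ⇒ P = 198, q = 575.
Since sellers receive the price plus the subsidy, the effective supply curve becomes qs = 3P + 170.
Equate the new curves: 1763 - 6P = 3P + 170, giving 1593 = 9P, P = 177, q = 701.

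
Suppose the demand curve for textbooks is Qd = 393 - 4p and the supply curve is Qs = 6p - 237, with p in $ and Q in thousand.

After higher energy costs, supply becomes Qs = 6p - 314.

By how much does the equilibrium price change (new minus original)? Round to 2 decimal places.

+7.70

Original equilibrium: 393 - 4p = 6p - 237 gives 630 = 10p, so p = 63 and Q = 141.
With the change applied: demand Qd = 393 - 4p, supply Qs = 6p - 314.
New equilibrium: 393 - 4p = 6p - 314 ⇒ 707 = 10p ⇒ p = 70.7, Q = 110.2.
Δp = 70.7 − 63 = +7.70.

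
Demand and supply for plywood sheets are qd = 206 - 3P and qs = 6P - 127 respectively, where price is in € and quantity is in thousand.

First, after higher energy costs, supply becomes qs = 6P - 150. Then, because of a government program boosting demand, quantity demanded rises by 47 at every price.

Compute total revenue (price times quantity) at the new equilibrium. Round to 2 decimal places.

5313.63

Solve the original market: 206 - 3P = 6P - 127, hence P = 37 and q = 95.
The shock moves the curves to qd = 253 - 3P and qs = 6P - 150.
New equilibrium: 253 - 3P = 6P - 150 ⇒ 403 = 9P ⇒ P = 403/9 ≈ 44.7778, q = 356/3 ≈ 118.6667.
New expenditure = 44.7778 × 118.6667 = 5313.63.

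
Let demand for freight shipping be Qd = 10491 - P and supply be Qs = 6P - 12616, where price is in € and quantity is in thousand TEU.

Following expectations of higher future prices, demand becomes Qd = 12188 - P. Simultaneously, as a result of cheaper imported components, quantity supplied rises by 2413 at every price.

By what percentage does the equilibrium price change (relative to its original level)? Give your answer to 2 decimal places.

Before the shock: 10491 - P = 6P - 12616 ⇒ 23107 = 7P ⇒ P = 3301, Q = 7190.
After the shift, demand is Qd = 12188 - P and supply is Qs = 6P - 10203.
Setting them equal: 12188 - P = 6P - 10203 → 22391 = 7P, so P = 22391/7 ≈ 3198.7143 and Q = 62925/7 ≈ 8989.2857.
%ΔP = (3198.7143 − 3301) / 3301 × 100 = -3.10%.

-3.10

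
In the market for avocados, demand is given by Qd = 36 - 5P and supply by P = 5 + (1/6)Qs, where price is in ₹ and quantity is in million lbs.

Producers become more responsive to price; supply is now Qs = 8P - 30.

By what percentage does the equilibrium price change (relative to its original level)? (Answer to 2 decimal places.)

-15.38

Solve the original market: 36 - 5P = 6P - 30, hence P = 6 and Q = 6.
After the shift, demand is Qd = 36 - 5P and supply is Qs = 8P - 30.
Clearing the new market: 36 - 5P = 8P - 30, so P = 66/13 ≈ 5.0769 and Q = 138/13 ≈ 10.6154.
%ΔP = (5.0769 − 6) / 6 × 100 = -15.38%.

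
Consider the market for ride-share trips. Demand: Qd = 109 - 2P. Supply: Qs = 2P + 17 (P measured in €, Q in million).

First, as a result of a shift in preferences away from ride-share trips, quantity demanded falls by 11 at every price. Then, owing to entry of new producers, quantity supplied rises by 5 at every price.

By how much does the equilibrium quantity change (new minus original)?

-3

Solve the original market: 109 - 2P = 2P + 17, hence P = 23 and Q = 63.
The new curves are Qd = 98 - 2P (demand) and Qs = 2P + 22 (supply).
Equate the new curves: 98 - 2P = 2P + 22, giving 76 = 4P, P = 19, Q = 60.
ΔQ = 60 − 63 = -3.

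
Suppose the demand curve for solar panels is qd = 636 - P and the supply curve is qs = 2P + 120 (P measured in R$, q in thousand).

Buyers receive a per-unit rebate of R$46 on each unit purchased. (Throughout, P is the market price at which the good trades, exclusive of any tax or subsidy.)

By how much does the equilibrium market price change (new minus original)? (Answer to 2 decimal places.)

Solve the original market: 636 - P = 2P + 120, hence P = 172 and q = 464.
Since buyers' out-of-pocket price is the market price minus the rebate, the effective demand curve becomes qd = 682 - P.
Clearing the new market: 682 - P = 2P + 120, so P = 562/3 ≈ 187.3333 and q = 1484/3 ≈ 494.6667.
ΔP = 187.3333 − 172 = +15.33.

+15.33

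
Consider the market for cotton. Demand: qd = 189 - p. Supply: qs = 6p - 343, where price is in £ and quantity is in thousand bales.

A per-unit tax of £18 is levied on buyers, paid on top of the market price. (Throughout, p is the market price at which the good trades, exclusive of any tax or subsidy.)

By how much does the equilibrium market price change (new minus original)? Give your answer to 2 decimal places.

Before the shock: 189 - p = 6p - 343 ⇒ 532 = 7p ⇒ p = 76, q = 113.
Since buyers pay the price plus the tax, the effective demand curve becomes qd = 171 - p.
New equilibrium: 171 - p = 6p - 343 ⇒ 514 = 7p ⇒ p = 514/7 ≈ 73.4286, q = 683/7 ≈ 97.5714.
Δp = 73.4286 − 76 = -2.57.

-2.57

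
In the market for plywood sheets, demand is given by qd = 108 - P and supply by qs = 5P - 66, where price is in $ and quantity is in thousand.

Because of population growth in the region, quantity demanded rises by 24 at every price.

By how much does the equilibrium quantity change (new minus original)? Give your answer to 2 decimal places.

Before the shock: 108 - P = 5P - 66 ⇒ 174 = 6P ⇒ P = 29, q = 79.
The new curves are qd = 132 - P (demand) and qs = 5P - 66 (supply).
Clearing the new market: 132 - P = 5P - 66, so P = 33 and q = 99.
Δq = 99 − 79 = +20.00.

+20.00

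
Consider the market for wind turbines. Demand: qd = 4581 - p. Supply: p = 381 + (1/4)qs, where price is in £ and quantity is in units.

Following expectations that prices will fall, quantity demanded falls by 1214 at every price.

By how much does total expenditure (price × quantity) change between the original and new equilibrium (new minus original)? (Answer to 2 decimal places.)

-1765835.84

Original equilibrium: 4581 - p = 4p - 1524 gives 6105 = 5p, so p = 1221 and q = 3360.
With the change applied: demand qd = 3367 - p, supply qs = 4p - 1524.
Setting them equal: 3367 - p = 4p - 1524 → 4891 = 5p, so p = 978.2 and q = 2388.8.
Expenditure moves from 1221×3360 = 4102560 to 978.2×2388.8 = 2336724.16; change = -1765835.84.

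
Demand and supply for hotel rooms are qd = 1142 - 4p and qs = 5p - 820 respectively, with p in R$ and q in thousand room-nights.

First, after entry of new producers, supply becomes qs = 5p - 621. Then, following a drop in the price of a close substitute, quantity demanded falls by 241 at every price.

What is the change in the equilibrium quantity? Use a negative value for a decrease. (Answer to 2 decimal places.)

-45.44

Original equilibrium: 1142 - 4p = 5p - 820 gives 1962 = 9p, so p = 218 and q = 270.
The shock moves the curves to qd = 901 - 4p and qs = 5p - 621.
Clearing the new market: 901 - 4p = 5p - 621, so p = 1522/9 ≈ 169.1111 and q = 2021/9 ≈ 224.5556.
Δq = 224.5556 − 270 = -45.44.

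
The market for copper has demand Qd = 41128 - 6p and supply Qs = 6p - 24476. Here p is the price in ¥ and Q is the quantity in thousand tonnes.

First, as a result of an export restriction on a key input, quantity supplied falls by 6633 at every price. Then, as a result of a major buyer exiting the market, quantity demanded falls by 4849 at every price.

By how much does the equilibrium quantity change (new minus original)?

-5741

Solve the original market: 41128 - 6p = 6p - 24476, hence p = 5467 and Q = 8326.
The shock moves the curves to Qd = 36279 - 6p and Qs = 6p - 31109.
Equate the new curves: 36279 - 6p = 6p - 31109, giving 67388 = 12p, p = 16847/3 ≈ 5615.6667, Q = 2585.
ΔQ = 2585 − 8326 = -5741.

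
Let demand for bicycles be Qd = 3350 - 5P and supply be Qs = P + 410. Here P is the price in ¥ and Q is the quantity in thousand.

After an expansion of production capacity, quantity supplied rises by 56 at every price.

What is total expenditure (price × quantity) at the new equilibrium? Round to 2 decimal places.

Solve the original market: 3350 - 5P = P + 410, hence P = 490 and Q = 900.
After the shift, demand is Qd = 3350 - 5P and supply is Qs = P + 466.
Clearing the new market: 3350 - 5P = P + 466, so P = 1442/3 ≈ 480.6667 and Q = 2840/3 ≈ 946.6667.
New expenditure = 480.6667 × 946.6667 = 455031.11.

455031.11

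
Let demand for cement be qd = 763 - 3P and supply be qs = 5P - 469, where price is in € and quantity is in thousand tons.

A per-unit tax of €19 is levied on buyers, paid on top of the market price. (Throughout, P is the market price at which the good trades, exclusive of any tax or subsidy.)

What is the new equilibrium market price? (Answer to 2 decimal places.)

Before the shock: 763 - 3P = 5P - 469 ⇒ 1232 = 8P ⇒ P = 154, q = 301.
Since buyers pay the price plus the tax, the effective demand curve becomes qd = 706 - 3P.
Equate the new curves: 706 - 3P = 5P - 469, giving 1175 = 8P, P = 146.875, q = 265.375.

146.88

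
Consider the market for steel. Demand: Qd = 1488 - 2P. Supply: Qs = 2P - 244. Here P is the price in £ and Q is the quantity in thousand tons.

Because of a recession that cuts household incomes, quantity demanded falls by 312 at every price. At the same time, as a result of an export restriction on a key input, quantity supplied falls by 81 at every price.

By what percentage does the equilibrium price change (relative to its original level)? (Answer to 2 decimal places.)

-13.34

Original equilibrium: 1488 - 2P = 2P - 244 gives 1732 = 4P, so P = 433 and Q = 622.
After the shift, demand is Qd = 1176 - 2P and supply is Qs = 2P - 325.
Clearing the new market: 1176 - 2P = 2P - 325, so P = 375.25 and Q = 425.5.
%ΔP = (375.25 − 433) / 433 × 100 = -13.34%.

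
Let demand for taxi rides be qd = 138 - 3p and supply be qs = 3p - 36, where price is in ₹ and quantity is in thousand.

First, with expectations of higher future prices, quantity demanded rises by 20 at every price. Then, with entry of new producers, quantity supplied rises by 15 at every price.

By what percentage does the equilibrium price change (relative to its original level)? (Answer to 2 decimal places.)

+2.87

Original equilibrium: 138 - 3p = 3p - 36 gives 174 = 6p, so p = 29 and q = 51.
With the change applied: demand qd = 158 - 3p, supply qs = 3p - 21.
Equate the new curves: 158 - 3p = 3p - 21, giving 179 = 6p, p = 179/6 ≈ 29.8333, q = 68.5.
%Δp = (29.8333 − 29) / 29 × 100 = +2.87%.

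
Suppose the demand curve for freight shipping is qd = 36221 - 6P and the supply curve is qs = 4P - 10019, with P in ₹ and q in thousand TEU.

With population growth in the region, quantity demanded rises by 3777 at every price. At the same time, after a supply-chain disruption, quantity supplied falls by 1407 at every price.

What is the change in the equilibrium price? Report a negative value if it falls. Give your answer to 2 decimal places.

+518.40

Solve the original market: 36221 - 6P = 4P - 10019, hence P = 4624 and q = 8477.
After the shift, demand is qd = 39998 - 6P and supply is qs = 4P - 11426.
Setting them equal: 39998 - 6P = 4P - 11426 → 51424 = 10P, so P = 5142.4 and q = 9143.6.
ΔP = 5142.4 − 4624 = +518.40.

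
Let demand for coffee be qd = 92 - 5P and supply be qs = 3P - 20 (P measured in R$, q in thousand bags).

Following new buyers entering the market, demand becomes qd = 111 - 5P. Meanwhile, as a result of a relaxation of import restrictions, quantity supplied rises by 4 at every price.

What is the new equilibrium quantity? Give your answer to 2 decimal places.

Original equilibrium: 92 - 5P = 3P - 20 gives 112 = 8P, so P = 14 and q = 22.
The shock moves the curves to qd = 111 - 5P and qs = 3P - 16.
Clearing the new market: 111 - 5P = 3P - 16, so P = 15.875 and q = 31.625.

31.63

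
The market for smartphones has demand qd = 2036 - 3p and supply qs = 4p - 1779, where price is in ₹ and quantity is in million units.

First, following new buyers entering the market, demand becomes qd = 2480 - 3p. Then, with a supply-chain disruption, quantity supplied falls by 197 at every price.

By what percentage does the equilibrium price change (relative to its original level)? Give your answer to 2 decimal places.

+16.80

Initially, 2036 - 3p = 4p - 1779, so 3815 = 7p and p = 545, q = 401.
With the change applied: demand qd = 2480 - 3p, supply qs = 4p - 1976.
Setting them equal: 2480 - 3p = 4p - 1976 → 4456 = 7p, so p = 4456/7 ≈ 636.5714 and q = 3992/7 ≈ 570.2857.
%Δp = (636.5714 − 545) / 545 × 100 = +16.80%.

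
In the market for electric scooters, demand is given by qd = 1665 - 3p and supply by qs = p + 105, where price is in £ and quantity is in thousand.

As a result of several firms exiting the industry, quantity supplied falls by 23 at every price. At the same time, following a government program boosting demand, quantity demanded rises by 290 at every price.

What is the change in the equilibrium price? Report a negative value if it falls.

+78.25

Before the shock: 1665 - 3p = p + 105 ⇒ 1560 = 4p ⇒ p = 390, q = 495.
The new curves are qd = 1955 - 3p (demand) and qs = p + 82 (supply).
Clearing the new market: 1955 - 3p = p + 82, so p = 468.25 and q = 550.25.
Δp = 468.25 − 390 = +78.25.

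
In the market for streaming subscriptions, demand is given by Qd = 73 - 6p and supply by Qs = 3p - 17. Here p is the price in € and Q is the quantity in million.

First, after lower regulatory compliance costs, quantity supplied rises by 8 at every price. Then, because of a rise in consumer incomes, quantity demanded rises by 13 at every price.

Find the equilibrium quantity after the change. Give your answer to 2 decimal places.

22.67

Initially, 73 - 6p = 3p - 17, so 90 = 9p and p = 10, Q = 13.
With the change applied: demand Qd = 86 - 6p, supply Qs = 3p - 9.
New equilibrium: 86 - 6p = 3p - 9 ⇒ 95 = 9p ⇒ p = 95/9 ≈ 10.5556, Q = 68/3 ≈ 22.6667.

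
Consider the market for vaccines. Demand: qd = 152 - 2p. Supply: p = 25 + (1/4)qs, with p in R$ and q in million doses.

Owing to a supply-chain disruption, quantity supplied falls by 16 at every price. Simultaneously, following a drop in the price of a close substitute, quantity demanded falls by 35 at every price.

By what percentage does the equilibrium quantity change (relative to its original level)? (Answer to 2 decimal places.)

Initially, 152 - 2p = 4p - 100, so 252 = 6p and p = 42, q = 68.
With the change applied: demand qd = 117 - 2p, supply qs = 4p - 116.
Clearing the new market: 117 - 2p = 4p - 116, so p = 233/6 ≈ 38.8333 and q = 118/3 ≈ 39.3333.
%Δq = (39.3333 − 68) / 68 × 100 = -42.16%.

-42.16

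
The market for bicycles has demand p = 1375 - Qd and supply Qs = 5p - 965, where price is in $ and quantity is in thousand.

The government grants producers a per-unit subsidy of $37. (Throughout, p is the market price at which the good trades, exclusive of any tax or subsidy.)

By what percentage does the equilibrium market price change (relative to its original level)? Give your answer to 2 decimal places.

Before the shock: 1375 - p = 5p - 965 ⇒ 2340 = 6p ⇒ p = 390, Q = 985.
Since sellers receive the price plus the subsidy, the effective supply curve becomes Qs = 5p - 780.
Clearing the new market: 1375 - p = 5p - 780, so p = 2155/6 ≈ 359.1667 and Q = 6095/6 ≈ 1015.8333.
%Δp = (359.1667 − 390) / 390 × 100 = -7.91%.

-7.91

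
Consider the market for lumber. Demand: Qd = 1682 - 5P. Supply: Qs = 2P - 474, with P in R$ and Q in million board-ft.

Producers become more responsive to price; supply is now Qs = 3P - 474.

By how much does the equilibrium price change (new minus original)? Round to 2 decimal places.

Before the shock: 1682 - 5P = 2P - 474 ⇒ 2156 = 7P ⇒ P = 308, Q = 142.
The new curves are Qd = 1682 - 5P (demand) and Qs = 3P - 474 (supply).
New equilibrium: 1682 - 5P = 3P - 474 ⇒ 2156 = 8P ⇒ P = 269.5, Q = 334.5.
ΔP = 269.5 − 308 = -38.50.

-38.50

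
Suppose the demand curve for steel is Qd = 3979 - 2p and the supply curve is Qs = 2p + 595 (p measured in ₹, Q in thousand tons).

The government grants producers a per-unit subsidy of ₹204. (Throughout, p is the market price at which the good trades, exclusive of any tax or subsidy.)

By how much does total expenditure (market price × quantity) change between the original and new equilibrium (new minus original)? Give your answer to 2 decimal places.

Solve the original market: 3979 - 2p = 2p + 595, hence p = 846 and Q = 2287.
Since sellers receive the price plus the subsidy, the effective supply curve becomes Qs = 2p + 1003.
Clearing the new market: 3979 - 2p = 2p + 1003, so p = 744 and Q = 2491.
Expenditure moves from 846×2287 = 1934802 to 744×2491 = 1853304; change = -81498.00.

-81498.00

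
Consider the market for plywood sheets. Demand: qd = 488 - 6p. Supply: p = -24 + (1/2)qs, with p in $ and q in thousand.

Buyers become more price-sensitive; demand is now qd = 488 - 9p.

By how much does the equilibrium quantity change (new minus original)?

-30

Solve the original market: 488 - 6p = 2p + 48, hence p = 55 and q = 158.
The new curves are qd = 488 - 9p (demand) and qs = 2p + 48 (supply).
New equilibrium: 488 - 9p = 2p + 48 ⇒ 440 = 11p ⇒ p = 40, q = 128.
Δq = 128 − 158 = -30.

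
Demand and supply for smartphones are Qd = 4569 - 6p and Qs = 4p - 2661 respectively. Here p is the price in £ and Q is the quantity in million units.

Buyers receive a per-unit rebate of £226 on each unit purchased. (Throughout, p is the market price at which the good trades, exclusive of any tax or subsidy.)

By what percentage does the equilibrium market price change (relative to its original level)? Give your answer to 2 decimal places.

+18.76

Solve the original market: 4569 - 6p = 4p - 2661, hence p = 723 and Q = 231.
Since buyers' out-of-pocket price is the market price minus the rebate, the effective demand curve becomes Qd = 5925 - 6p.
New equilibrium: 5925 - 6p = 4p - 2661 ⇒ 8586 = 10p ⇒ p = 858.6, Q = 773.4.
%Δp = (858.6 − 723) / 723 × 100 = +18.76%.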